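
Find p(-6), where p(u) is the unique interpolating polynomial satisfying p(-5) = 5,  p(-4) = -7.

L_0(-6) = (-2)/[(-1)] = 2
L_1(-6) = (-1)/[(1)] = -1
Sum: 5·(2) + (-7)·(-1) = 17

17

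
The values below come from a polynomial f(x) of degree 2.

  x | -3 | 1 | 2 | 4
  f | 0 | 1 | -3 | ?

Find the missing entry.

-161/10

The 3 known values determine f uniquely (degree ≤ 2).
Evaluate each Lagrange basis at x = 4:
L_0(4) = (3)·(2)/[(-4)·(-5)] = 3/10
L_1(4) = (7)·(2)/[(4)·(-1)] = -7/2
L_2(4) = (7)·(3)/[(5)·(1)] = 21/5
Sum: 0 + 1·(-7/2) + (-3)·(21/5) = -161/10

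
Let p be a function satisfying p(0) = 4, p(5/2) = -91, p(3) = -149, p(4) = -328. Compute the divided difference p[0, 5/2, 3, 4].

-4

p[0,5/2] = (-91 - 4) / (5/2 - 0) = -38
p[5/2,3] = (-149 - (-91)) / (3 - 5/2) = -116
p[3,4] = (-328 - (-149)) / (4 - 3) = -179
p[0,5/2,3] = (-116 - (-38)) / (3 - 0) = -26
p[5/2,3,4] = (-179 - (-116)) / (4 - 5/2) = -42
p[0,5/2,3,4] = (-42 - (-26)) / (4 - 0) = -4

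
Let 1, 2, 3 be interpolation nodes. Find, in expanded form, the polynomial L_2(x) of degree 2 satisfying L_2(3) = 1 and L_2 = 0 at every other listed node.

L_2(x) = (x - 1)(x - 2) / [(2)·(1)]
       = (x^2 - 3x + 2) / (2)

L_2(x) = (1/2)x^2 - (3/2)x + 1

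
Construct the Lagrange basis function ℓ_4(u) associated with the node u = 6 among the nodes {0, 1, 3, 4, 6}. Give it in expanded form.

ℓ_4(u) = (1/180)u^4 - (2/45)u^3 + (19/180)u^2 - (1/15)u

ℓ_4(u) = u(u - 1)(u - 3)(u - 4) / [(6)·(5)·(3)·(2)]
       = (u^4 - 8u^3 + 19u^2 - 12u) / (180)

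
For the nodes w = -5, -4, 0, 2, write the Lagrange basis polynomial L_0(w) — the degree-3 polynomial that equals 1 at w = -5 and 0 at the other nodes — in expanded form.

L_0(w) = -(1/35)w^3 - (2/35)w^2 + (8/35)w

L_0(w) = (w + 4)w(w - 2) / [(-1)·(-5)·(-7)]
       = (w^3 + 2w^2 - 8w) / (-35)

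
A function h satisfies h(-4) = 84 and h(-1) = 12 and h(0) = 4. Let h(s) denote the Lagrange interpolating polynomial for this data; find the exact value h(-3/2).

Evaluate each Lagrange basis at s = -3/2:
L_0(-3/2) = (-1/2)·(-3/2)/[(-3)·(-4)] = 1/16
L_1(-3/2) = (5/2)·(-3/2)/[(3)·(-1)] = 5/4
L_2(-3/2) = (5/2)·(-1/2)/[(4)·(1)] = -5/16
Sum: 84·(1/16) + 12·(5/4) + 4·(-5/16) = 19

19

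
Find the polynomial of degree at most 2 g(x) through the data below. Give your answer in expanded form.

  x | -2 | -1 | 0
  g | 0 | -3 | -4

Build the Lagrange basis polynomials:
L_0(x) = (x + 1)x / [2] = (1/2)x^2 + (1/2)x
L_1(x) = (x + 2)x / [-1] = -x^2 - 2x
L_2(x) = (x + 2)(x + 1) / [2] = (1/2)x^2 + (3/2)x + 1
g(x) = 0·L_0 + (-3)·L_1 + (-4)·L_2
  0·L_0(x) = 0
  (-3)·L_1(x) = 3x^2 + 6x
  (-4)·L_2(x) = -2x^2 - 6x - 4
Adding term by term: x^2 - 4

g(x) = x^2 - 4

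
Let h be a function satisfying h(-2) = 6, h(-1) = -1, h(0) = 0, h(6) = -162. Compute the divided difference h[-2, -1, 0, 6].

-1

h[-2,-1] = (-1 - 6) / (-1 - (-2)) = -7
h[-1,0] = (0 - (-1)) / (0 - (-1)) = 1
h[0,6] = (-162 - 0) / (6 - 0) = -27
h[-2,-1,0] = (1 - (-7)) / (0 - (-2)) = 4
h[-1,0,6] = (-27 - 1) / (6 - (-1)) = -4
h[-2,-1,0,6] = (-4 - 4) / (6 - (-2)) = -1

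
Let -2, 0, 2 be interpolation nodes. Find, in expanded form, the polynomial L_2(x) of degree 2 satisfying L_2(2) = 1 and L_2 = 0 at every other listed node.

L_2(x) = (x + 2)x / [(4)·(2)]
       = (x^2 + 2x) / (8)

L_2(x) = (1/8)x^2 + (1/4)x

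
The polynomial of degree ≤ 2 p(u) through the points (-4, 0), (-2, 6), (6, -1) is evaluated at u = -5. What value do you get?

Evaluate each Lagrange basis at u = -5:
L_0(-5) = (-3)·(-11)/[(-2)·(-10)] = 33/20
L_1(-5) = (-1)·(-11)/[(2)·(-8)] = -11/16
L_2(-5) = (-1)·(-3)/[(10)·(8)] = 3/80
Sum: 0 + 6·(-11/16) + (-1)·(3/80) = -333/80

-333/80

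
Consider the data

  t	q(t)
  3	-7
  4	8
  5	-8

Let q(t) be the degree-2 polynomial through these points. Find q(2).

L_0(2) = (-2)·(-3)/[(-1)·(-2)] = 3
L_1(2) = (-1)·(-3)/[(1)·(-1)] = -3
L_2(2) = (-1)·(-2)/[(2)·(1)] = 1
Sum: (-7)·(3) + 8·(-3) + (-8)·(1) = -53

-53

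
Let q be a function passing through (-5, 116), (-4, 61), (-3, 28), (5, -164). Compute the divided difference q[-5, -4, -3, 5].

-1

q[-5,-4] = (61 - 116) / (-4 - (-5)) = -55
q[-4,-3] = (28 - 61) / (-3 - (-4)) = -33
q[-3,5] = (-164 - 28) / (5 - (-3)) = -24
q[-5,-4,-3] = (-33 - (-55)) / (-3 - (-5)) = 11
q[-4,-3,5] = (-24 - (-33)) / (5 - (-4)) = 1
q[-5,-4,-3,5] = (1 - 11) / (5 - (-5)) = -1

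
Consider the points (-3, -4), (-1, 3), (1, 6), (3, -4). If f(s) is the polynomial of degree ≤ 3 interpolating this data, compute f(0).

89/16

Using Newton's divided-difference form:
f[-3,-1] = (3 - (-4)) / (-1 - (-3)) = 7/2
f[-1,1] = (6 - 3) / (1 - (-1)) = 3/2
f[1,3] = (-4 - 6) / (3 - 1) = -5
f[-3,-1,1] = (3/2 - 7/2) / (1 - (-3)) = -1/2
f[-1,1,3] = (-5 - 3/2) / (3 - (-1)) = -13/8
f[-3,-1,1,3] = (-13/8 - (-1/2)) / (3 - (-3)) = -3/16
f(0) = -4 + (7/2)·(3) + (-1/2)·(3)·(1) + (-3/16)·(3)·(1)·(-1) = 89/16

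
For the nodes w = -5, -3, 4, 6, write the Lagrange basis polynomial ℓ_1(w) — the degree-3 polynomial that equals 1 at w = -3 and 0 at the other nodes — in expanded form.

ℓ_1(w) = (1/126)w^3 - (5/126)w^2 - (13/63)w + 20/21

ℓ_1(w) = (w + 5)(w - 4)(w - 6) / [(2)·(-7)·(-9)]
       = (w^3 - 5w^2 - 26w + 120) / (126)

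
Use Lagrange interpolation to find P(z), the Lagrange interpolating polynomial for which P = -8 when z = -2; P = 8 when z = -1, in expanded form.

Build the Lagrange basis polynomials:
L_0(z) = (z + 1) / [-1] = -z - 1
L_1(z) = (z + 2) / [1] = z + 2
P(z) = (-8)·L_0 + 8·L_1
  (-8)·L_0(z) = 8z + 8
  8·L_1(z) = 8z + 16
Adding term by term: 16z + 24

P(z) = 16z + 24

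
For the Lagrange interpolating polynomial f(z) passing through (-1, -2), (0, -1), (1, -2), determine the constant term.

L_0(z) = z(z - 1) / [2] = (1/2)z^2 - (1/2)z
L_1(z) = (z + 1)(z - 1) / [-1] = -z^2 + 1
L_2(z) = (z + 1)z / [2] = (1/2)z^2 + (1/2)z
f(z) = (-2)·L_0 + (-1)·L_1 + (-2)·L_2
Only the constant term is needed; take it from each L_i and combine:
(-2)·(0) + (-1)·(1) + (-2)·(0) = -1

-1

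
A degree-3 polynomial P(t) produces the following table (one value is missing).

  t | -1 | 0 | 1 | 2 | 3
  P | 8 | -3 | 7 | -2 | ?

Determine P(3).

The 4 known values determine P uniquely (degree ≤ 3).
Evaluate each Lagrange basis at t = 3:
L_0(3) = (3)·(2)·(1)/[(-1)·(-2)·(-3)] = -1
L_1(3) = (4)·(2)·(1)/[(1)·(-1)·(-2)] = 4
L_2(3) = (4)·(3)·(1)/[(2)·(1)·(-1)] = -6
L_3(3) = (4)·(3)·(2)/[(3)·(2)·(1)] = 4
Sum: 8·(-1) + (-3)·(4) + 7·(-6) + (-2)·(4) = -70

-70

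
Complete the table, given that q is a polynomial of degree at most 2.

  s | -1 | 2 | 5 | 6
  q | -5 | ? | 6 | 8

The 3 known values determine q uniquely (degree ≤ 2).
Evaluate each Lagrange basis at s = 2:
L_0(2) = (-3)·(-4)/[(-6)·(-7)] = 2/7
L_1(2) = (3)·(-4)/[(6)·(-1)] = 2
L_2(2) = (3)·(-3)/[(7)·(1)] = -9/7
Sum: (-5)·(2/7) + 6·(2) + 8·(-9/7) = 2/7

2/7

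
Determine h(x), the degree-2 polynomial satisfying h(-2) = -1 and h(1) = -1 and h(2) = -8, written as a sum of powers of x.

Build the Lagrange basis polynomials:
L_0(x) = (x - 1)(x - 2) / [12] = (1/12)x^2 - (1/4)x + 1/6
L_1(x) = (x + 2)(x - 2) / [-3] = -(1/3)x^2 + 4/3
L_2(x) = (x + 2)(x - 1) / [4] = (1/4)x^2 + (1/4)x - 1/2
h(x) = (-1)·L_0 + (-1)·L_1 + (-8)·L_2
  (-1)·L_0(x) = -(1/12)x^2 + (1/4)x - 1/6
  (-1)·L_1(x) = (1/3)x^2 - 4/3
  (-8)·L_2(x) = -2x^2 - 2x + 4
Adding term by term: -(7/4)x^2 - (7/4)x + 5/2

h(x) = -(7/4)x^2 - (7/4)x + 5/2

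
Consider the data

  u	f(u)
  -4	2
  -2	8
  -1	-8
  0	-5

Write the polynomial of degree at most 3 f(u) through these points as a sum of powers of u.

f(u) = (95/24)u^3 + (171/8)u^2 + (245/12)u - 5

L_0(u) = (u + 2)(u + 1)u / [-24] = -(1/24)u^3 - (1/8)u^2 - (1/12)u
L_1(u) = (u + 4)(u + 1)u / [4] = (1/4)u^3 + (5/4)u^2 + u
L_2(u) = (u + 4)(u + 2)u / [-3] = -(1/3)u^3 - 2u^2 - (8/3)u
L_3(u) = (u + 4)(u + 2)(u + 1) / [8] = (1/8)u^3 + (7/8)u^2 + (7/4)u + 1
f(u) = 2·L_0 + 8·L_1 + (-8)·L_2 + (-5)·L_3
  2·L_0(u) = -(1/12)u^3 - (1/4)u^2 - (1/6)u
  8·L_1(u) = 2u^3 + 10u^2 + 8u
  (-8)·L_2(u) = (8/3)u^3 + 16u^2 + (64/3)u
  (-5)·L_3(u) = -(5/8)u^3 - (35/8)u^2 - (35/4)u - 5
Adding term by term: (95/24)u^3 + (171/8)u^2 + (245/12)u - 5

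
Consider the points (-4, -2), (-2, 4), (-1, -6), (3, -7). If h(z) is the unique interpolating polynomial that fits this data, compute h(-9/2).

-411/32

Evaluate each Lagrange basis at z = -9/2:
L_0(-9/2) = (-5/2)·(-7/2)·(-15/2)/[(-2)·(-3)·(-7)] = 25/16
L_1(-9/2) = (-1/2)·(-7/2)·(-15/2)/[(2)·(-1)·(-5)] = -21/16
L_2(-9/2) = (-1/2)·(-5/2)·(-15/2)/[(3)·(1)·(-4)] = 25/32
L_3(-9/2) = (-1/2)·(-5/2)·(-7/2)/[(7)·(5)·(4)] = -1/32
Sum: (-2)·(25/16) + 4·(-21/16) + (-6)·(25/32) + (-7)·(-1/32) = -411/32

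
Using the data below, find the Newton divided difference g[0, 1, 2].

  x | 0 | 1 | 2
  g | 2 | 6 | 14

g[0,1] = (6 - 2) / (1 - 0) = 4
g[1,2] = (14 - 6) / (2 - 1) = 8
g[0,1,2] = (8 - 4) / (2 - 0) = 2

2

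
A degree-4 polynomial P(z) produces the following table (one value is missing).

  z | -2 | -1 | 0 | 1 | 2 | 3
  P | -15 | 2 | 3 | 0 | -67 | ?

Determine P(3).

The 5 known values determine P uniquely (degree ≤ 4).
Evaluate each Lagrange basis at z = 3:
L_0(3) = (4)·(3)·(2)·(1)/[(-1)·(-2)·(-3)·(-4)] = 1
L_1(3) = (5)·(3)·(2)·(1)/[(1)·(-1)·(-2)·(-3)] = -5
L_2(3) = (5)·(4)·(2)·(1)/[(2)·(1)·(-1)·(-2)] = 10
L_3(3) = (5)·(4)·(3)·(1)/[(3)·(2)·(1)·(-1)] = -10
L_4(3) = (5)·(4)·(3)·(2)/[(4)·(3)·(2)·(1)] = 5
Sum: (-15)·(1) + 2·(-5) + 3·(10) + 0 + (-67)·(5) = -330

-330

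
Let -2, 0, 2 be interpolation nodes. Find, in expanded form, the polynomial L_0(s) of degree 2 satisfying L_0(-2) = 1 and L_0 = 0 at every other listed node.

L_0(s) = (1/8)s^2 - (1/4)s

L_0(s) = s(s - 2) / [(-2)·(-4)]
       = (s^2 - 2s) / (8)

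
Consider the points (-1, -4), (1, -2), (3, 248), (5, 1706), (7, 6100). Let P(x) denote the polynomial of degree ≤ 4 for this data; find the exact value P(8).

10148

Evaluate each Lagrange basis at x = 8:
L_0(8) = (7)·(5)·(3)·(1)/[(-2)·(-4)·(-6)·(-8)] = 35/128
L_1(8) = (9)·(5)·(3)·(1)/[(2)·(-2)·(-4)·(-6)] = -45/32
L_2(8) = (9)·(7)·(3)·(1)/[(4)·(2)·(-2)·(-4)] = 189/64
L_3(8) = (9)·(7)·(5)·(1)/[(6)·(4)·(2)·(-2)] = -105/32
L_4(8) = (9)·(7)·(5)·(3)/[(8)·(6)·(4)·(2)] = 315/128
Sum: (-4)·(35/128) + (-2)·(-45/32) + 248·(189/64) + 1706·(-105/32) + 6100·(315/128) = 10148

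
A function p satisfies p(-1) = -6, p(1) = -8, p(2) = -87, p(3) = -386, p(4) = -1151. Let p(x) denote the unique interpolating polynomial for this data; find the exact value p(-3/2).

Evaluate each Lagrange basis at x = -3/2:
L_0(-3/2) = (-5/2)·(-7/2)·(-9/2)·(-11/2)/[(-2)·(-3)·(-4)·(-5)] = 231/128
L_1(-3/2) = (-1/2)·(-7/2)·(-9/2)·(-11/2)/[(2)·(-1)·(-2)·(-3)] = -231/64
L_2(-3/2) = (-1/2)·(-5/2)·(-9/2)·(-11/2)/[(3)·(1)·(-1)·(-2)] = 165/32
L_3(-3/2) = (-1/2)·(-5/2)·(-7/2)·(-11/2)/[(4)·(2)·(1)·(-1)] = -385/128
L_4(-3/2) = (-1/2)·(-5/2)·(-7/2)·(-9/2)/[(5)·(3)·(2)·(1)] = 21/32
Sum: (-6)·(231/128) + (-8)·(-231/64) + (-87)·(165/32) + (-386)·(-385/128) + (-1151)·(21/32) = -199/8

-199/8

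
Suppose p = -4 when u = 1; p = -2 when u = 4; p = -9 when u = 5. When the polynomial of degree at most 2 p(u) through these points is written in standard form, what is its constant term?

-37/3

Build the Lagrange basis polynomials:
L_0(u) = (u - 4)(u - 5) / [12] = (1/12)u^2 - (3/4)u + 5/3
L_1(u) = (u - 1)(u - 5) / [-3] = -(1/3)u^2 + 2u - 5/3
L_2(u) = (u - 1)(u - 4) / [4] = (1/4)u^2 - (5/4)u + 1
p(u) = (-4)·L_0 + (-2)·L_1 + (-9)·L_2
Only the constant term is needed; take it from each L_i and combine:
(-4)·(5/3) + (-2)·(-5/3) + (-9)·(1) = -37/3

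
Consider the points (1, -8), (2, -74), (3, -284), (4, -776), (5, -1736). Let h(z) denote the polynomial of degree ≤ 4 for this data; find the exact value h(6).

Using Newton's divided-difference form:
h[1,2] = (-74 - (-8)) / (2 - 1) = -66
h[2,3] = (-284 - (-74)) / (3 - 2) = -210
h[3,4] = (-776 - (-284)) / (4 - 3) = -492
h[4,5] = (-1736 - (-776)) / (5 - 4) = -960
h[1,2,3] = (-210 - (-66)) / (3 - 1) = -72
h[2,3,4] = (-492 - (-210)) / (4 - 2) = -141
h[3,4,5] = (-960 - (-492)) / (5 - 3) = -234
h[1,2,3,4] = (-141 - (-72)) / (4 - 1) = -23
h[2,3,4,5] = (-234 - (-141)) / (5 - 2) = -31
h[1,2,3,4,5] = (-31 - (-23)) / (5 - 1) = -2
h(6) = -8 + (-66)·(5) + (-72)·(5)·(4) + (-23)·(5)·(4)·(3) + (-2)·(5)·(4)·(3)·(2) = -3398

-3398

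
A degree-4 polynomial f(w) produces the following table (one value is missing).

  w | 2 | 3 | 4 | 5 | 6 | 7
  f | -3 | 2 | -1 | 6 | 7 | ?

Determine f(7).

-48

The 5 known values determine f uniquely (degree ≤ 4).
Evaluate each Lagrange basis at w = 7:
L_0(7) = (4)·(3)·(2)·(1)/[(-1)·(-2)·(-3)·(-4)] = 1
L_1(7) = (5)·(3)·(2)·(1)/[(1)·(-1)·(-2)·(-3)] = -5
L_2(7) = (5)·(4)·(2)·(1)/[(2)·(1)·(-1)·(-2)] = 10
L_3(7) = (5)·(4)·(3)·(1)/[(3)·(2)·(1)·(-1)] = -10
L_4(7) = (5)·(4)·(3)·(2)/[(4)·(3)·(2)·(1)] = 5
Sum: (-3)·(1) + 2·(-5) + (-1)·(10) + 6·(-10) + 7·(5) = -48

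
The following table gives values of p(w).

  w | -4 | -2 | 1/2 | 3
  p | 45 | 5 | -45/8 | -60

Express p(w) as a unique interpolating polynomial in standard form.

Build the Lagrange basis polynomials:
L_0(w) = (w + 2)(w - 1/2)(w - 3) / [-63] = -(1/63)w^3 + (1/42)w^2 + (11/126)w - 1/21
L_1(w) = (w + 4)(w - 1/2)(w - 3) / [25] = (1/25)w^3 + (1/50)w^2 - (1/2)w + 6/25
L_2(w) = (w + 4)(w + 2)(w - 3) / [-225/8] = -(8/225)w^3 - (8/75)w^2 + (16/45)w + 64/75
L_3(w) = (w + 4)(w + 2)(w - 1/2) / [175/2] = (2/175)w^3 + (11/175)w^2 + (2/35)w - 8/175
p(w) = 45·L_0 + 5·L_1 + (-45/8)·L_2 + (-60)·L_3
  45·L_0(w) = -(5/7)w^3 + (15/14)w^2 + (55/14)w - 15/7
  5·L_1(w) = (1/5)w^3 + (1/10)w^2 - (5/2)w + 6/5
  (-45/8)·L_2(w) = (1/5)w^3 + (3/5)w^2 - 2w - 24/5
  (-60)·L_3(w) = -(24/35)w^3 - (132/35)w^2 - (24/7)w + 96/35
Adding term by term: -w^3 - 2w^2 - 4w - 3

p(w) = -w^3 - 2w^2 - 4w - 3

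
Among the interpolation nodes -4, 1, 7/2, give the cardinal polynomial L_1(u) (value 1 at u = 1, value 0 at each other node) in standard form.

L_1(u) = (u + 4)(u - 7/2) / [(5)·(-5/2)]
       = (u^2 + (1/2)u - 14) / (-25/2)

L_1(u) = -(2/25)u^2 - (1/25)u + 28/25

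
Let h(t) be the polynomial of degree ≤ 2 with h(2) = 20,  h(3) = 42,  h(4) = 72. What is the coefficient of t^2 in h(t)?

4

Build the Lagrange basis polynomials:
L_0(t) = (t - 3)(t - 4) / [2] = (1/2)t^2 - (7/2)t + 6
L_1(t) = (t - 2)(t - 4) / [-1] = -t^2 + 6t - 8
L_2(t) = (t - 2)(t - 3) / [2] = (1/2)t^2 - (5/2)t + 3
h(t) = 20·L_0 + 42·L_1 + 72·L_2
Only the coefficient of t^2 is needed; take it from each L_i and combine:
20·(1/2) + 42·(-1) + 72·(1/2) = 4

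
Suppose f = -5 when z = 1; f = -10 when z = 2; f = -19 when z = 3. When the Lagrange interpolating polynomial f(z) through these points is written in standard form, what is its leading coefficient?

-2

The leading coefficient equals the top divided difference f[1,2,3].
f[1,2] = (-10 - (-5)) / (2 - 1) = -5
f[2,3] = (-19 - (-10)) / (3 - 2) = -9
f[1,2,3] = (-9 - (-5)) / (3 - 1) = -2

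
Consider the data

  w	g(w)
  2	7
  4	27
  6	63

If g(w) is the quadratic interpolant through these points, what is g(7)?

87

L_0(7) = (3)·(1)/[(-2)·(-4)] = 3/8
L_1(7) = (5)·(1)/[(2)·(-2)] = -5/4
L_2(7) = (5)·(3)/[(4)·(2)] = 15/8
Sum: 7·(3/8) + 27·(-5/4) + 63·(15/8) = 87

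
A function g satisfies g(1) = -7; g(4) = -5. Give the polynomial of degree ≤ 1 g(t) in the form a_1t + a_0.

Build the Lagrange basis polynomials:
L_0(t) = (t - 4) / [-3] = -(1/3)t + 4/3
L_1(t) = (t - 1) / [3] = (1/3)t - 1/3
g(t) = (-7)·L_0 + (-5)·L_1
  (-7)·L_0(t) = (7/3)t - 28/3
  (-5)·L_1(t) = -(5/3)t + 5/3
Adding term by term: (2/3)t - 23/3

g(t) = (2/3)t - 23/3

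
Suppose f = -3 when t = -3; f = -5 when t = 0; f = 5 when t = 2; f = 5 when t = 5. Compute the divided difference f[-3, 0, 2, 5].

-4/15

f[-3,0] = (-5 - (-3)) / (0 - (-3)) = -2/3
f[0,2] = (5 - (-5)) / (2 - 0) = 5
f[2,5] = (5 - 5) / (5 - 2) = 0
f[-3,0,2] = (5 - (-2/3)) / (2 - (-3)) = 17/15
f[0,2,5] = (0 - 5) / (5 - 0) = -1
f[-3,0,2,5] = (-1 - 17/15) / (5 - (-3)) = -4/15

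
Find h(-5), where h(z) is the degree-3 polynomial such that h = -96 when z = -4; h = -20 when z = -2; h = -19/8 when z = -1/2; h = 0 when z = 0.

Evaluate each Lagrange basis at z = -5:
L_0(-5) = (-3)·(-9/2)·(-5)/[(-2)·(-7/2)·(-4)] = 135/56
L_1(-5) = (-1)·(-9/2)·(-5)/[(2)·(-3/2)·(-2)] = -15/4
L_2(-5) = (-1)·(-3)·(-5)/[(7/2)·(3/2)·(-1/2)] = 40/7
L_3(-5) = (-1)·(-3)·(-9/2)/[(4)·(2)·(1/2)] = -27/8
Sum: (-96)·(135/56) + (-20)·(-15/4) + (-19/8)·(40/7) + 0 = -170

-170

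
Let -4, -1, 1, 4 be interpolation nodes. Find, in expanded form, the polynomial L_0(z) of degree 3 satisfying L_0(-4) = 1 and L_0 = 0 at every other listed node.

L_0(z) = (z + 1)(z - 1)(z - 4) / [(-3)·(-5)·(-8)]
       = (z^3 - 4z^2 - z + 4) / (-120)

L_0(z) = -(1/120)z^3 + (1/30)z^2 + (1/120)z - 1/30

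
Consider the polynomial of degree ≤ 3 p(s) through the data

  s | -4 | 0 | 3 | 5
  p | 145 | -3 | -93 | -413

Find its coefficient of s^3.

The leading coefficient equals the top divided difference p[-4,0,3,5].
p[-4,0] = (-3 - 145) / (0 - (-4)) = -37
p[0,3] = (-93 - (-3)) / (3 - 0) = -30
p[3,5] = (-413 - (-93)) / (5 - 3) = -160
p[-4,0,3] = (-30 - (-37)) / (3 - (-4)) = 1
p[0,3,5] = (-160 - (-30)) / (5 - 0) = -26
p[-4,0,3,5] = (-26 - 1) / (5 - (-4)) = -3

-3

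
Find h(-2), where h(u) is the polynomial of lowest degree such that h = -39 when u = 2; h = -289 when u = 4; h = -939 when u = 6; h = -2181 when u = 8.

Evaluate each Lagrange basis at u = -2:
L_0(-2) = (-6)·(-8)·(-10)/[(-2)·(-4)·(-6)] = 10
L_1(-2) = (-4)·(-8)·(-10)/[(2)·(-2)·(-4)] = -20
L_2(-2) = (-4)·(-6)·(-10)/[(4)·(2)·(-2)] = 15
L_3(-2) = (-4)·(-6)·(-8)/[(6)·(4)·(2)] = -4
Sum: (-39)·(10) + (-289)·(-20) + (-939)·(15) + (-2181)·(-4) = 29

29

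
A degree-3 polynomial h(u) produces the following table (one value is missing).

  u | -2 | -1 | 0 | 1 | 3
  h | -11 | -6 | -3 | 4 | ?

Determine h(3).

The 4 known values determine h uniquely (degree ≤ 3).
L_0(3) = (4)·(3)·(2)/[(-1)·(-2)·(-3)] = -4
L_1(3) = (5)·(3)·(2)/[(1)·(-1)·(-2)] = 15
L_2(3) = (5)·(4)·(2)/[(2)·(1)·(-1)] = -20
L_3(3) = (5)·(4)·(3)/[(3)·(2)·(1)] = 10
Sum: (-11)·(-4) + (-6)·(15) + (-3)·(-20) + 4·(10) = 54

54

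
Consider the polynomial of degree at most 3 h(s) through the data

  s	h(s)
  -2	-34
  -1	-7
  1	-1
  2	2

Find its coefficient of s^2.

-4

L_0(s) = (s + 1)(s - 1)(s - 2) / [-12] = -(1/12)s^3 + (1/6)s^2 + (1/12)s - 1/6
L_1(s) = (s + 2)(s - 1)(s - 2) / [6] = (1/6)s^3 - (1/6)s^2 - (2/3)s + 2/3
L_2(s) = (s + 2)(s + 1)(s - 2) / [-6] = -(1/6)s^3 - (1/6)s^2 + (2/3)s + 2/3
L_3(s) = (s + 2)(s + 1)(s - 1) / [12] = (1/12)s^3 + (1/6)s^2 - (1/12)s - 1/6
h(s) = (-34)·L_0 + (-7)·L_1 + (-1)·L_2 + 2·L_3
Only the coefficient of s^2 is needed; take it from each L_i and combine:
(-34)·(1/6) + (-7)·(-1/6) + (-1)·(-1/6) + 2·(1/6) = -4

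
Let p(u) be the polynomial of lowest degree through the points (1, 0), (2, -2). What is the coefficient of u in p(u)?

-2

The leading coefficient equals the top divided difference p[1,2].
p[1,2] = (-2 - 0) / (2 - 1) = -2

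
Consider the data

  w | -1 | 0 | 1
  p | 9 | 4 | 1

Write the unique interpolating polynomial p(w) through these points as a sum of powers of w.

p(w) = w^2 - 4w + 4

Build the Lagrange basis polynomials:
L_0(w) = w(w - 1) / [2] = (1/2)w^2 - (1/2)w
L_1(w) = (w + 1)(w - 1) / [-1] = -w^2 + 1
L_2(w) = (w + 1)w / [2] = (1/2)w^2 + (1/2)w
p(w) = 9·L_0 + 4·L_1 + 1·L_2
  9·L_0(w) = (9/2)w^2 - (9/2)w
  4·L_1(w) = -4w^2 + 4
  1·L_2(w) = (1/2)w^2 + (1/2)w
Adding term by term: w^2 - 4w + 4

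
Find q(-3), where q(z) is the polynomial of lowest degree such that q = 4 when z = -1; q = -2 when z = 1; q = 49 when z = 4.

L_0(-3) = (-4)·(-7)/[(-2)·(-5)] = 14/5
L_1(-3) = (-2)·(-7)/[(2)·(-3)] = -7/3
L_2(-3) = (-2)·(-4)/[(5)·(3)] = 8/15
Sum: 4·(14/5) + (-2)·(-7/3) + 49·(8/15) = 42

42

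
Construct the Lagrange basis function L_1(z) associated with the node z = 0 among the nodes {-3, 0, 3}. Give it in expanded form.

L_1(z) = -(1/9)z^2 + 1

L_1(z) = (z + 3)(z - 3) / [(3)·(-3)]
       = (z^2 - 9) / (-9)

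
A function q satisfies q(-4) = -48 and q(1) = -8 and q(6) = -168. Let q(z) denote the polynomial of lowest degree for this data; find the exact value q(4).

L_0(4) = (3)·(-2)/[(-5)·(-10)] = -3/25
L_1(4) = (8)·(-2)/[(5)·(-5)] = 16/25
L_2(4) = (8)·(3)/[(10)·(5)] = 12/25
Sum: (-48)·(-3/25) + (-8)·(16/25) + (-168)·(12/25) = -80

-80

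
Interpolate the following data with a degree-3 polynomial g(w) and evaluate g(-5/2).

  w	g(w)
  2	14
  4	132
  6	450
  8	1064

-35/2

Using Newton's divided-difference form:
g[2,4] = (132 - 14) / (4 - 2) = 59
g[4,6] = (450 - 132) / (6 - 4) = 159
g[6,8] = (1064 - 450) / (8 - 6) = 307
g[2,4,6] = (159 - 59) / (6 - 2) = 25
g[4,6,8] = (307 - 159) / (8 - 4) = 37
g[2,4,6,8] = (37 - 25) / (8 - 2) = 2
g(-5/2) = 14 + 59·(-9/2) + 25·(-9/2)·(-13/2) + 2·(-9/2)·(-13/2)·(-17/2) = -35/2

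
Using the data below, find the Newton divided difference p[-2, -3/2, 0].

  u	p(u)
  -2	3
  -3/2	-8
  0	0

41/3

p[-2,-3/2] = (-8 - 3) / (-3/2 - (-2)) = -22
p[-3/2,0] = (0 - (-8)) / (0 - (-3/2)) = 16/3
p[-2,-3/2,0] = (16/3 - (-22)) / (0 - (-2)) = 41/3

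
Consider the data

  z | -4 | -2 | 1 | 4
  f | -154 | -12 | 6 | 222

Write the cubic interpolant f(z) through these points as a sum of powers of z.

Build the Lagrange basis polynomials:
L_0(z) = (z + 2)(z - 1)(z - 4) / [-80] = -(1/80)z^3 + (3/80)z^2 + (3/40)z - 1/10
L_1(z) = (z + 4)(z - 1)(z - 4) / [36] = (1/36)z^3 - (1/36)z^2 - (4/9)z + 4/9
L_2(z) = (z + 4)(z + 2)(z - 4) / [-45] = -(1/45)z^3 - (2/45)z^2 + (16/45)z + 32/45
L_3(z) = (z + 4)(z + 2)(z - 1) / [144] = (1/144)z^3 + (5/144)z^2 + (1/72)z - 1/18
f(z) = (-154)·L_0 + (-12)·L_1 + 6·L_2 + 222·L_3
  (-154)·L_0(z) = (77/40)z^3 - (231/40)z^2 - (231/20)z + 77/5
  (-12)·L_1(z) = -(1/3)z^3 + (1/3)z^2 + (16/3)z - 16/3
  6·L_2(z) = -(2/15)z^3 - (4/15)z^2 + (32/15)z + 64/15
  222·L_3(z) = (37/24)z^3 + (185/24)z^2 + (37/12)z - 37/3
Adding term by term: 3z^3 + 2z^2 - z + 2

f(z) = 3z^3 + 2z^2 - z + 2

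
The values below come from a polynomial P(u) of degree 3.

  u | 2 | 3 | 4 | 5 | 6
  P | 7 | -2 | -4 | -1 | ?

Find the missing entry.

5

The 4 known values determine P uniquely (degree ≤ 3).
Evaluate each Lagrange basis at u = 6:
L_0(6) = (3)·(2)·(1)/[(-1)·(-2)·(-3)] = -1
L_1(6) = (4)·(2)·(1)/[(1)·(-1)·(-2)] = 4
L_2(6) = (4)·(3)·(1)/[(2)·(1)·(-1)] = -6
L_3(6) = (4)·(3)·(2)/[(3)·(2)·(1)] = 4
Sum: 7·(-1) + (-2)·(4) + (-4)·(-6) + (-1)·(4) = 5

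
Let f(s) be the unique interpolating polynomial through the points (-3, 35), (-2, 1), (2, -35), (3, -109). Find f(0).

-1

Evaluate each Lagrange basis at s = 0:
L_0(0) = (2)·(-2)·(-3)/[(-1)·(-5)·(-6)] = -2/5
L_1(0) = (3)·(-2)·(-3)/[(1)·(-4)·(-5)] = 9/10
L_2(0) = (3)·(2)·(-3)/[(5)·(4)·(-1)] = 9/10
L_3(0) = (3)·(2)·(-2)/[(6)·(5)·(1)] = -2/5
Sum: 35·(-2/5) + 1·(9/10) + (-35)·(9/10) + (-109)·(-2/5) = -1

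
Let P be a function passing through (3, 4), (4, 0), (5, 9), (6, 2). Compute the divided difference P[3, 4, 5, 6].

-29/6

P[3,4] = (0 - 4) / (4 - 3) = -4
P[4,5] = (9 - 0) / (5 - 4) = 9
P[5,6] = (2 - 9) / (6 - 5) = -7
P[3,4,5] = (9 - (-4)) / (5 - 3) = 13/2
P[4,5,6] = (-7 - 9) / (6 - 4) = -8
P[3,4,5,6] = (-8 - 13/2) / (6 - 3) = -29/6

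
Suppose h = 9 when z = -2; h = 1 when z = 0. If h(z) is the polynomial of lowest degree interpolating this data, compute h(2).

-7

Evaluate each Lagrange basis at z = 2:
L_0(2) = (2)/[(-2)] = -1
L_1(2) = (4)/[(2)] = 2
Sum: 9·(-1) + 1·(2) = -7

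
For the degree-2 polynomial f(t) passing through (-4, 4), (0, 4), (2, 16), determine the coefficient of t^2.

1

L_0(t) = t(t - 2) / [24] = (1/24)t^2 - (1/12)t
L_1(t) = (t + 4)(t - 2) / [-8] = -(1/8)t^2 - (1/4)t + 1
L_2(t) = (t + 4)t / [12] = (1/12)t^2 + (1/3)t
f(t) = 4·L_0 + 4·L_1 + 16·L_2
Only the coefficient of t^2 is needed; take it from each L_i and combine:
4·(1/24) + 4·(-1/8) + 16·(1/12) = 1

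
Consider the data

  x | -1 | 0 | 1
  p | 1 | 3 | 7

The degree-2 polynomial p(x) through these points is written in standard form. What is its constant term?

Build the Lagrange basis polynomials:
L_0(x) = x(x - 1) / [2] = (1/2)x^2 - (1/2)x
L_1(x) = (x + 1)(x - 1) / [-1] = -x^2 + 1
L_2(x) = (x + 1)x / [2] = (1/2)x^2 + (1/2)x
p(x) = 1·L_0 + 3·L_1 + 7·L_2
Only the constant term is needed; take it from each L_i and combine:
1·(0) + 3·(1) + 7·(0) = 3

3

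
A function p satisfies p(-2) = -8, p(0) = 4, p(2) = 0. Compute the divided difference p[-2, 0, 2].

p[-2,0] = (4 - (-8)) / (0 - (-2)) = 6
p[0,2] = (0 - 4) / (2 - 0) = -2
p[-2,0,2] = (-2 - 6) / (2 - (-2)) = -2

-2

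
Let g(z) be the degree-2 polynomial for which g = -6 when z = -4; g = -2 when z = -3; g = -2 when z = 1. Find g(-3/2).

Using Newton's divided-difference form:
g[-4,-3] = (-2 - (-6)) / (-3 - (-4)) = 4
g[-3,1] = (-2 - (-2)) / (1 - (-3)) = 0
g[-4,-3,1] = (0 - 4) / (1 - (-4)) = -4/5
g(-3/2) = -6 + 4·(5/2) + (-4/5)·(5/2)·(3/2) = 1

1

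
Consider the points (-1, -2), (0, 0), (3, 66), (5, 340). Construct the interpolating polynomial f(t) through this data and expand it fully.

f(t) = 3t^3 - t^2 - 2t

Newton's divided differences:
f[-1,0] = (0 - (-2)) / (0 - (-1)) = 2
f[0,3] = (66 - 0) / (3 - 0) = 22
f[3,5] = (340 - 66) / (5 - 3) = 137
f[-1,0,3] = (22 - 2) / (3 - (-1)) = 5
f[0,3,5] = (137 - 22) / (5 - 0) = 23
f[-1,0,3,5] = (23 - 5) / (5 - (-1)) = 3
f(t) = -2 + 2·(t + 1) + 5·(t + 1)t + 3·(t + 1)t(t - 3)
Expanding: f(t) = 3t^3 - t^2 - 2t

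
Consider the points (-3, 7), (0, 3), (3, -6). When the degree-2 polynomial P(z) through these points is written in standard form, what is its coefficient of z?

Build the Lagrange basis polynomials:
L_0(z) = z(z - 3) / [18] = (1/18)z^2 - (1/6)z
L_1(z) = (z + 3)(z - 3) / [-9] = -(1/9)z^2 + 1
L_2(z) = (z + 3)z / [18] = (1/18)z^2 + (1/6)z
P(z) = 7·L_0 + 3·L_1 + (-6)·L_2
Only the coefficient of z is needed; take it from each L_i and combine:
7·(-1/6) + 3·(0) + (-6)·(1/6) = -13/6

-13/6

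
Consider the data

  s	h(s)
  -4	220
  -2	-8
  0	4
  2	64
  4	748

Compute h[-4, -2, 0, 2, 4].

2

h[-4,-2] = (-8 - 220) / (-2 - (-4)) = -114
h[-2,0] = (4 - (-8)) / (0 - (-2)) = 6
h[0,2] = (64 - 4) / (2 - 0) = 30
h[2,4] = (748 - 64) / (4 - 2) = 342
h[-4,-2,0] = (6 - (-114)) / (0 - (-4)) = 30
h[-2,0,2] = (30 - 6) / (2 - (-2)) = 6
h[0,2,4] = (342 - 30) / (4 - 0) = 78
h[-4,-2,0,2] = (6 - 30) / (2 - (-4)) = -4
h[-2,0,2,4] = (78 - 6) / (4 - (-2)) = 12
h[-4,-2,0,2,4] = (12 - (-4)) / (4 - (-4)) = 2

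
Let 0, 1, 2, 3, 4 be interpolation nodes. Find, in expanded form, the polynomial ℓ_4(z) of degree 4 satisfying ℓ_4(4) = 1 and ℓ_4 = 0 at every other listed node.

ℓ_4(z) = (1/24)z^4 - (1/4)z^3 + (11/24)z^2 - (1/4)z

ℓ_4(z) = z(z - 1)(z - 2)(z - 3) / [(4)·(3)·(2)·(1)]
       = (z^4 - 6z^3 + 11z^2 - 6z) / (24)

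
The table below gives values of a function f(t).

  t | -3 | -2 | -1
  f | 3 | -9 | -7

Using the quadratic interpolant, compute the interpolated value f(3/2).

237/4

Evaluate each Lagrange basis at t = 3/2:
L_0(3/2) = (7/2)·(5/2)/[(-1)·(-2)] = 35/8
L_1(3/2) = (9/2)·(5/2)/[(1)·(-1)] = -45/4
L_2(3/2) = (9/2)·(7/2)/[(2)·(1)] = 63/8
Sum: 3·(35/8) + (-9)·(-45/4) + (-7)·(63/8) = 237/4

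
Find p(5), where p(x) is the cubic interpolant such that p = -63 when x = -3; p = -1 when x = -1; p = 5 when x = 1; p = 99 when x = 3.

Evaluate each Lagrange basis at x = 5:
L_0(5) = (6)·(4)·(2)/[(-2)·(-4)·(-6)] = -1
L_1(5) = (8)·(4)·(2)/[(2)·(-2)·(-4)] = 4
L_2(5) = (8)·(6)·(2)/[(4)·(2)·(-2)] = -6
L_3(5) = (8)·(6)·(4)/[(6)·(4)·(2)] = 4
Sum: (-63)·(-1) + (-1)·(4) + 5·(-6) + 99·(4) = 425

425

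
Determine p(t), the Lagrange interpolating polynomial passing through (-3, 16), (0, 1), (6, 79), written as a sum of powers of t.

Build the Lagrange basis polynomials:
L_0(t) = t(t - 6) / [27] = (1/27)t^2 - (2/9)t
L_1(t) = (t + 3)(t - 6) / [-18] = -(1/18)t^2 + (1/6)t + 1
L_2(t) = (t + 3)t / [54] = (1/54)t^2 + (1/18)t
p(t) = 16·L_0 + 1·L_1 + 79·L_2
  16·L_0(t) = (16/27)t^2 - (32/9)t
  1·L_1(t) = -(1/18)t^2 + (1/6)t + 1
  79·L_2(t) = (79/54)t^2 + (79/18)t
Adding term by term: 2t^2 + t + 1

p(t) = 2t^2 + t + 1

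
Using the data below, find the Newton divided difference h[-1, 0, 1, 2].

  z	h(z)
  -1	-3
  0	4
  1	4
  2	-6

h[-1,0] = (4 - (-3)) / (0 - (-1)) = 7
h[0,1] = (4 - 4) / (1 - 0) = 0
h[1,2] = (-6 - 4) / (2 - 1) = -10
h[-1,0,1] = (0 - 7) / (1 - (-1)) = -7/2
h[0,1,2] = (-10 - 0) / (2 - 0) = -5
h[-1,0,1,2] = (-5 - (-7/2)) / (2 - (-1)) = -1/2

-1/2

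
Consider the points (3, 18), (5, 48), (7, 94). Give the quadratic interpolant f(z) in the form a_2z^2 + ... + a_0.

f(z) = 2z^2 - z + 3

Newton's divided differences:
f[3,5] = (48 - 18) / (5 - 3) = 15
f[5,7] = (94 - 48) / (7 - 5) = 23
f[3,5,7] = (23 - 15) / (7 - 3) = 2
f(z) = 18 + 15·(z - 3) + 2·(z - 3)(z - 5)
Expanding: f(z) = 2z^2 - z + 3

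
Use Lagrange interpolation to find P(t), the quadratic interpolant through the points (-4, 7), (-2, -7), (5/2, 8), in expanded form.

P(t) = (62/39)t^2 + (33/13)t - 323/39

Build the Lagrange basis polynomials:
L_0(t) = (t + 2)(t - 5/2) / [13] = (1/13)t^2 - (1/26)t - 5/13
L_1(t) = (t + 4)(t - 5/2) / [-9] = -(1/9)t^2 - (1/6)t + 10/9
L_2(t) = (t + 4)(t + 2) / [117/4] = (4/117)t^2 + (8/39)t + 32/117
P(t) = 7·L_0 + (-7)·L_1 + 8·L_2
  7·L_0(t) = (7/13)t^2 - (7/26)t - 35/13
  (-7)·L_1(t) = (7/9)t^2 + (7/6)t - 70/9
  8·L_2(t) = (32/117)t^2 + (64/39)t + 256/117
Adding term by term: (62/39)t^2 + (33/13)t - 323/39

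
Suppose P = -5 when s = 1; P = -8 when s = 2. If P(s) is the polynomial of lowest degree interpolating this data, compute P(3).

Evaluate each Lagrange basis at s = 3:
L_0(3) = (1)/[(-1)] = -1
L_1(3) = (2)/[(1)] = 2
Sum: (-5)·(-1) + (-8)·(2) = -11

-11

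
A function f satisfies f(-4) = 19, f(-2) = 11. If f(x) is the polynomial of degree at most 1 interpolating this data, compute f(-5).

L_0(-5) = (-3)/[(-2)] = 3/2
L_1(-5) = (-1)/[(2)] = -1/2
Sum: 19·(3/2) + 11·(-1/2) = 23

23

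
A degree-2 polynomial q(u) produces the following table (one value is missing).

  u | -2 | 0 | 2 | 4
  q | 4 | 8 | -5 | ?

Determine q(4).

The 3 known values determine q uniquely (degree ≤ 2).
Evaluate each Lagrange basis at u = 4:
L_0(4) = (4)·(2)/[(-2)·(-4)] = 1
L_1(4) = (6)·(2)/[(2)·(-2)] = -3
L_2(4) = (6)·(4)/[(4)·(2)] = 3
Sum: 4·(1) + 8·(-3) + (-5)·(3) = -35

-35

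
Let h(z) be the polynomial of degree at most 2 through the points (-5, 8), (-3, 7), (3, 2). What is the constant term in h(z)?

39/8

Build the Lagrange basis polynomials:
L_0(z) = (z + 3)(z - 3) / [16] = (1/16)z^2 - 9/16
L_1(z) = (z + 5)(z - 3) / [-12] = -(1/12)z^2 - (1/6)z + 5/4
L_2(z) = (z + 5)(z + 3) / [48] = (1/48)z^2 + (1/6)z + 5/16
h(z) = 8·L_0 + 7·L_1 + 2·L_2
Only the constant term is needed; take it from each L_i and combine:
8·(-9/16) + 7·(5/4) + 2·(5/16) = 39/8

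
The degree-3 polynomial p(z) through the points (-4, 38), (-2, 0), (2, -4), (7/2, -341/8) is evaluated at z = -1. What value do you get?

-1

Evaluate each Lagrange basis at z = -1:
L_0(-1) = (1)·(-3)·(-9/2)/[(-2)·(-6)·(-15/2)] = -3/20
L_1(-1) = (3)·(-3)·(-9/2)/[(2)·(-4)·(-11/2)] = 81/88
L_2(-1) = (3)·(1)·(-9/2)/[(6)·(4)·(-3/2)] = 3/8
L_3(-1) = (3)·(1)·(-3)/[(15/2)·(11/2)·(3/2)] = -8/55
Sum: 38·(-3/20) + 0 + (-4)·(3/8) + (-341/8)·(-8/55) = -1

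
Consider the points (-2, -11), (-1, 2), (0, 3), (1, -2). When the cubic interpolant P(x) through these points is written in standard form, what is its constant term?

3

L_0(x) = (x + 1)x(x - 1) / [-6] = -(1/6)x^3 + (1/6)x
L_1(x) = (x + 2)x(x - 1) / [2] = (1/2)x^3 + (1/2)x^2 - x
L_2(x) = (x + 2)(x + 1)(x - 1) / [-2] = -(1/2)x^3 - x^2 + (1/2)x + 1
L_3(x) = (x + 2)(x + 1)x / [6] = (1/6)x^3 + (1/2)x^2 + (1/3)x
P(x) = (-11)·L_0 + 2·L_1 + 3·L_2 + (-2)·L_3
Only the constant term is needed; take it from each L_i and combine:
(-11)·(0) + 2·(0) + 3·(1) + (-2)·(0) = 3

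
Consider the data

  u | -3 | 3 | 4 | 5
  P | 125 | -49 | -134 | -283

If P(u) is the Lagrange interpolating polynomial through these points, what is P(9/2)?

L_0(9/2) = (3/2)·(1/2)·(-1/2)/[(-6)·(-7)·(-8)] = 1/896
L_1(9/2) = (15/2)·(1/2)·(-1/2)/[(6)·(-1)·(-2)] = -5/32
L_2(9/2) = (15/2)·(3/2)·(-1/2)/[(7)·(1)·(-1)] = 45/56
L_3(9/2) = (15/2)·(3/2)·(1/2)/[(8)·(2)·(1)] = 45/128
Sum: 125·(1/896) + (-49)·(-5/32) + (-134)·(45/56) + (-283)·(45/128) = -1595/8

-1595/8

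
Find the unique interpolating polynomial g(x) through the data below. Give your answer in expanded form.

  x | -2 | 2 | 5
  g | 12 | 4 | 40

g(x) = 2x^2 - 2x

Build the Lagrange basis polynomials:
L_0(x) = (x - 2)(x - 5) / [28] = (1/28)x^2 - (1/4)x + 5/14
L_1(x) = (x + 2)(x - 5) / [-12] = -(1/12)x^2 + (1/4)x + 5/6
L_2(x) = (x + 2)(x - 2) / [21] = (1/21)x^2 - 4/21
g(x) = 12·L_0 + 4·L_1 + 40·L_2
  12·L_0(x) = (3/7)x^2 - 3x + 30/7
  4·L_1(x) = -(1/3)x^2 + x + 10/3
  40·L_2(x) = (40/21)x^2 - 160/21
Adding term by term: 2x^2 - 2x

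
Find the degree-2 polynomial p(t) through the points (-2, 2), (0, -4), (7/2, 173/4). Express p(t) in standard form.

Newton's divided differences:
p[-2,0] = (-4 - 2) / (0 - (-2)) = -3
p[0,7/2] = (173/4 - (-4)) / (7/2 - 0) = 27/2
p[-2,0,7/2] = (27/2 - (-3)) / (7/2 - (-2)) = 3
p(t) = 2 + (-3)·(t + 2) + 3·(t + 2)t
Expanding: p(t) = 3t^2 + 3t - 4

p(t) = 3t^2 + 3t - 4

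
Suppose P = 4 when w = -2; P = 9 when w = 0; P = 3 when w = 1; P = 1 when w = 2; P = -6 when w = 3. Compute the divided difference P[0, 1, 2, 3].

P[0,1] = (3 - 9) / (1 - 0) = -6
P[1,2] = (1 - 3) / (2 - 1) = -2
P[2,3] = (-6 - 1) / (3 - 2) = -7
P[0,1,2] = (-2 - (-6)) / (2 - 0) = 2
P[1,2,3] = (-7 - (-2)) / (3 - 1) = -5/2
P[0,1,2,3] = (-5/2 - 2) / (3 - 0) = -3/2

-3/2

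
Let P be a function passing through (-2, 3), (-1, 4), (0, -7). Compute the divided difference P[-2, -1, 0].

-6

P[-2,-1] = (4 - 3) / (-1 - (-2)) = 1
P[-1,0] = (-7 - 4) / (0 - (-1)) = -11
P[-2,-1,0] = (-11 - 1) / (0 - (-2)) = -6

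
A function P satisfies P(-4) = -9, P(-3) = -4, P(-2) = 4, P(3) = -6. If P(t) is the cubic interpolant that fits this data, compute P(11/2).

L_0(11/2) = (17/2)·(15/2)·(5/2)/[(-1)·(-2)·(-7)] = -1275/112
L_1(11/2) = (19/2)·(15/2)·(5/2)/[(1)·(-1)·(-6)] = 475/16
L_2(11/2) = (19/2)·(17/2)·(5/2)/[(2)·(1)·(-5)] = -323/16
L_3(11/2) = (19/2)·(17/2)·(15/2)/[(7)·(6)·(5)] = 323/112
Sum: (-9)·(-1275/112) + (-4)·(475/16) + 4·(-323/16) + (-6)·(323/112) = -12807/112

-12807/112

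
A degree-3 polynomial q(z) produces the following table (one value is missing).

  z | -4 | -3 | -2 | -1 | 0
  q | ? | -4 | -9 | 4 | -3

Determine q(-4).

The 4 known values determine q uniquely (degree ≤ 3).
L_0(-4) = (-2)·(-3)·(-4)/[(-1)·(-2)·(-3)] = 4
L_1(-4) = (-1)·(-3)·(-4)/[(1)·(-1)·(-2)] = -6
L_2(-4) = (-1)·(-2)·(-4)/[(2)·(1)·(-1)] = 4
L_3(-4) = (-1)·(-2)·(-3)/[(3)·(2)·(1)] = -1
Sum: (-4)·(4) + (-9)·(-6) + 4·(4) + (-3)·(-1) = 57

57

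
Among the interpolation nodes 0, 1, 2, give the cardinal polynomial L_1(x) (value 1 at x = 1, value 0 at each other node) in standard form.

L_1(x) = -x^2 + 2x

L_1(x) = x(x - 2) / [(1)·(-1)]
       = (x^2 - 2x) / (-1)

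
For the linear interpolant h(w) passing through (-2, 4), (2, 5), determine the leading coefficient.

1/4

Build the Lagrange basis polynomials:
L_0(w) = (w - 2) / [-4] = -(1/4)w + 1/2
L_1(w) = (w + 2) / [4] = (1/4)w + 1/2
h(w) = 4·L_0 + 5·L_1
Only the coefficient of w is needed; take it from each L_i and combine:
4·(-1/4) + 5·(1/4) = 1/4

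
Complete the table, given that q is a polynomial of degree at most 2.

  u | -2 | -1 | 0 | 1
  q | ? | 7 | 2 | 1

The 3 known values determine q uniquely (degree ≤ 2).
L_0(-2) = (-2)·(-3)/[(-1)·(-2)] = 3
L_1(-2) = (-1)·(-3)/[(1)·(-1)] = -3
L_2(-2) = (-1)·(-2)/[(2)·(1)] = 1
Sum: 7·(3) + 2·(-3) + 1·(1) = 16

16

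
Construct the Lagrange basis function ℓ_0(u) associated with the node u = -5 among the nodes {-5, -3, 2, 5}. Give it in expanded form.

ℓ_0(u) = -(1/140)u^3 + (1/35)u^2 + (11/140)u - 3/14

ℓ_0(u) = (u + 3)(u - 2)(u - 5) / [(-2)·(-7)·(-10)]
       = (u^3 - 4u^2 - 11u + 30) / (-140)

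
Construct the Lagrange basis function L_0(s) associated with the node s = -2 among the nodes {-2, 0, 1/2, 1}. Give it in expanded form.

L_0(s) = s(s - 1/2)(s - 1) / [(-2)·(-5/2)·(-3)]
       = (s^3 - (3/2)s^2 + (1/2)s) / (-15)

L_0(s) = -(1/15)s^3 + (1/10)s^2 - (1/30)s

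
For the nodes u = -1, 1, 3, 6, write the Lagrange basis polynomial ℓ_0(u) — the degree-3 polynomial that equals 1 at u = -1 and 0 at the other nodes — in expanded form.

ℓ_0(u) = -(1/56)u^3 + (5/28)u^2 - (27/56)u + 9/28

ℓ_0(u) = (u - 1)(u - 3)(u - 6) / [(-2)·(-4)·(-7)]
       = (u^3 - 10u^2 + 27u - 18) / (-56)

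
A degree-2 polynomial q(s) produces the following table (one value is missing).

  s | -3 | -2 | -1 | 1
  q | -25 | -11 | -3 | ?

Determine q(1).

-5

The 3 known values determine q uniquely (degree ≤ 2).
L_0(1) = (3)·(2)/[(-1)·(-2)] = 3
L_1(1) = (4)·(2)/[(1)·(-1)] = -8
L_2(1) = (4)·(3)/[(2)·(1)] = 6
Sum: (-25)·(3) + (-11)·(-8) + (-3)·(6) = -5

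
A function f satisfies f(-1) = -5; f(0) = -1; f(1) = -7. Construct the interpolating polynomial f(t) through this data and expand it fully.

Newton's divided differences:
f[-1,0] = (-1 - (-5)) / (0 - (-1)) = 4
f[0,1] = (-7 - (-1)) / (1 - 0) = -6
f[-1,0,1] = (-6 - 4) / (1 - (-1)) = -5
f(t) = -5 + 4·(t + 1) + (-5)·(t + 1)t
Expanding: f(t) = -5t^2 - t - 1

f(t) = -5t^2 - t - 1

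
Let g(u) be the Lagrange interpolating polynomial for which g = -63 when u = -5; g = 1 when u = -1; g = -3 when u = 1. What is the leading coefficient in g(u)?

-3

L_0(u) = (u + 1)(u - 1) / [24] = (1/24)u^2 - 1/24
L_1(u) = (u + 5)(u - 1) / [-8] = -(1/8)u^2 - (1/2)u + 5/8
L_2(u) = (u + 5)(u + 1) / [12] = (1/12)u^2 + (1/2)u + 5/12
g(u) = (-63)·L_0 + 1·L_1 + (-3)·L_2
Only the coefficient of u^2 is needed; take it from each L_i and combine:
(-63)·(1/24) + 1·(-1/8) + (-3)·(1/12) = -3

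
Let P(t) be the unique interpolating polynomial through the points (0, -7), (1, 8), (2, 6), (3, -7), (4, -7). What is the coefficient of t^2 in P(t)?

L_0(t) = (t - 1)(t - 2)(t - 3)(t - 4) / [24] = (1/24)t^4 - (5/12)t^3 + (35/24)t^2 - (25/12)t + 1
L_1(t) = t(t - 2)(t - 3)(t - 4) / [-6] = -(1/6)t^4 + (3/2)t^3 - (13/3)t^2 + 4t
L_2(t) = t(t - 1)(t - 3)(t - 4) / [4] = (1/4)t^4 - 2t^3 + (19/4)t^2 - 3t
L_3(t) = t(t - 1)(t - 2)(t - 4) / [-6] = -(1/6)t^4 + (7/6)t^3 - (7/3)t^2 + (4/3)t
L_4(t) = t(t - 1)(t - 2)(t - 3) / [24] = (1/24)t^4 - (1/4)t^3 + (11/24)t^2 - (1/4)t
P(t) = (-7)·L_0 + 8·L_1 + 6·L_2 + (-7)·L_3 + (-7)·L_4
Only the coefficient of t^2 is needed; take it from each L_i and combine:
(-7)·(35/24) + 8·(-13/3) + 6·(19/4) + (-7)·(-7/3) + (-7)·(11/24) = -13/4

-13/4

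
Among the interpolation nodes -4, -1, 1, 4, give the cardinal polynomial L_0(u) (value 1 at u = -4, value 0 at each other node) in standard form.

L_0(u) = -(1/120)u^3 + (1/30)u^2 + (1/120)u - 1/30

L_0(u) = (u + 1)(u - 1)(u - 4) / [(-3)·(-5)·(-8)]
       = (u^3 - 4u^2 - u + 4) / (-120)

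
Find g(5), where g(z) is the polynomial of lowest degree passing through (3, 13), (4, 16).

19

Evaluate each Lagrange basis at z = 5:
L_0(5) = (1)/[(-1)] = -1
L_1(5) = (2)/[(1)] = 2
Sum: 13·(-1) + 16·(2) = 19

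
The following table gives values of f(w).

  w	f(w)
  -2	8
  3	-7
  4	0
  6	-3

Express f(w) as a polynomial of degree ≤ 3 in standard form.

Newton's divided differences:
f[-2,3] = (-7 - 8) / (3 - (-2)) = -3
f[3,4] = (0 - (-7)) / (4 - 3) = 7
f[4,6] = (-3 - 0) / (6 - 4) = -3/2
f[-2,3,4] = (7 - (-3)) / (4 - (-2)) = 5/3
f[3,4,6] = (-3/2 - 7) / (6 - 3) = -17/6
f[-2,3,4,6] = (-17/6 - 5/3) / (6 - (-2)) = -9/16
f(w) = 8 + (-3)·(w + 2) + (5/3)·(w + 2)(w - 3) + (-9/16)·(w + 2)(w - 3)(w - 4)
Expanding: f(w) = -(9/16)w^3 + (215/48)w^2 - (85/24)w - 43/2

f(w) = -(9/16)w^3 + (215/48)w^2 - (85/24)w - 43/2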